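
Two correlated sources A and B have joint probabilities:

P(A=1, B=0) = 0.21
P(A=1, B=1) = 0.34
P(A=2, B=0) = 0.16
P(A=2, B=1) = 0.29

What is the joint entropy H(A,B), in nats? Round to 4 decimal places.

1.3467 nats

H(A,B) = −Σ p(x,y)·ln p(x,y) over all 4 cells.
  cell (1,0): −0.21·ln0.21 = 0.32774
  cell (1,1): −0.34·ln0.34 = 0.36680
  cell (2,0): −0.16·ln0.16 = 0.29321
  cell (2,1): −0.29·ln0.29 = 0.35898
Sum = 1.3467 nats.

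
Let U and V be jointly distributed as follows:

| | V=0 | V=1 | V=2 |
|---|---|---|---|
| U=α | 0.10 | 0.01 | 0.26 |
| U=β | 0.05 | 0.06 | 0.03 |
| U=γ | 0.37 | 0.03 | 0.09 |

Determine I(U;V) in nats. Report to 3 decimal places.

0.191 nats

Marginals: p(U) = (0.3700, 0.1400, 0.4900), p(V) = (0.5200, 0.1000, 0.3800).
I(U;V) = Σ p(x,y)·ln[p(x,y)/(p(x)p(y))].
  (α,0): 0.10·ln(0.5198) = -0.0654
  (α,1): 0.01·ln(0.2703) = -0.0131
  (α,2): 0.26·ln(1.8492) = 0.1598
  (β,0): 0.05·ln(0.6868) = -0.0188
  (β,1): 0.06·ln(4.2857) = 0.0873
  (β,2): 0.03·ln(0.5639) = -0.0172
  (γ,0): 0.37·ln(1.4521) = 0.1380
  (γ,1): 0.03·ln(0.6122) = -0.0147
  (γ,2): 0.09·ln(0.4834) = -0.0654
Sum = 0.191 nats.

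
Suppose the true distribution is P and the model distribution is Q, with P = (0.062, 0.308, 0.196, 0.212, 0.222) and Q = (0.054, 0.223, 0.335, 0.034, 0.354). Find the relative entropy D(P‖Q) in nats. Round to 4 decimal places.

D(P‖Q) = Σ p·ln(p/q).
  0.062·ln(0.062/0.054) = 0.00857
  0.308·ln(0.308/0.223) = 0.09946
  0.196·ln(0.196/0.335) = -0.10506
  0.212·ln(0.212/0.034) = 0.38801
  0.222·ln(0.222/0.354) = -0.10359
D(P‖Q) = 0.2874 nats.

0.2874 nats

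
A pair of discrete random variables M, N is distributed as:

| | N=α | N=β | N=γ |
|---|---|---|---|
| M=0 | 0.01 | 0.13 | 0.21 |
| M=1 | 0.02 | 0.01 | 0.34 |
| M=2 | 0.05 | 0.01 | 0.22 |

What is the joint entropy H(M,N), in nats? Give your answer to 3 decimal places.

1.659 nats

H(M,N) = −Σ p(x,y)·ln p(x,y) over all 9 cells.
  cell (0,α): −0.01·ln0.01 = 0.0461
  cell (0,β): −0.13·ln0.13 = 0.2652
  cell (0,γ): −0.21·ln0.21 = 0.3277
  cell (1,α): −0.02·ln0.02 = 0.0782
  cell (1,β): −0.01·ln0.01 = 0.0461
  cell (1,γ): −0.34·ln0.34 = 0.3668
  cell (2,α): −0.05·ln0.05 = 0.1498
  cell (2,β): −0.01·ln0.01 = 0.0461
  cell (2,γ): −0.22·ln0.22 = 0.3331
Sum = 1.659 nats.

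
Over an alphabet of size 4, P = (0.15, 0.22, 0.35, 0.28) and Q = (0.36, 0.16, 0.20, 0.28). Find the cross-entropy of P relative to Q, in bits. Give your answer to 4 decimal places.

2.1296 bits

H(P,Q) = −Σ p·log₂ q.
  −0.15·log₂(0.36) = 0.22109
  −0.22·log₂(0.16) = 0.58165
  −0.35·log₂(0.20) = 0.81267
  −0.28·log₂(0.28) = 0.51422
H(P,Q) = 2.1296 bits.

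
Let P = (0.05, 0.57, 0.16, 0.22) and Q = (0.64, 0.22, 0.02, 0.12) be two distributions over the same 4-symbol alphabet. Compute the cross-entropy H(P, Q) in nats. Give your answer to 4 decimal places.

1.9777 nats

H(P,Q) = −Σ p·ln q.
  −0.05·ln(0.64) = 0.02231
  −0.57·ln(0.22) = 0.86305
  −0.16·ln(0.02) = 0.62592
  −0.22·ln(0.12) = 0.46646
H(P,Q) = 1.9777 nats.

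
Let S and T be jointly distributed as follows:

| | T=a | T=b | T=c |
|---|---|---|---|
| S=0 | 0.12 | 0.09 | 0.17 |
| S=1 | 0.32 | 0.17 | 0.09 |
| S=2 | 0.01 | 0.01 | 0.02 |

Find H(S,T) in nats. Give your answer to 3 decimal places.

H(S,T) = −Σ p(x,y)·ln p(x,y) over all 9 cells.
  cell (0,a): −0.12·ln0.12 = 0.2544
  cell (0,b): −0.09·ln0.09 = 0.2167
  cell (0,c): −0.17·ln0.17 = 0.3012
  cell (1,a): −0.32·ln0.32 = 0.3646
  cell (1,b): −0.17·ln0.17 = 0.3012
  cell (1,c): −0.09·ln0.09 = 0.2167
  cell (2,a): −0.01·ln0.01 = 0.0461
  cell (2,b): −0.01·ln0.01 = 0.0461
  cell (2,c): −0.02·ln0.02 = 0.0782
Sum = 1.825 nats.

1.825 nats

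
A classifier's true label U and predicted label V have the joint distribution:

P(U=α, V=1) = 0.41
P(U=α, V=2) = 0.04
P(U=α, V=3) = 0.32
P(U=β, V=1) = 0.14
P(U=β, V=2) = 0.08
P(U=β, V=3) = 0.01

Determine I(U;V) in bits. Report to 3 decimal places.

0.153 bits

Marginals: p(U) = (0.7700, 0.2300), p(V) = (0.5500, 0.1200, 0.3300).
I(U;V) = Σ p(x,y)·log₂[p(x,y)/(p(x)p(y))].
  (α,1): 0.41·log₂(0.9681) = -0.0192
  (α,2): 0.04·log₂(0.4329) = -0.0483
  (α,3): 0.32·log₂(1.2593) = 0.1065
  (β,1): 0.14·log₂(1.1067) = 0.0205
  (β,2): 0.08·log₂(2.8986) = 0.1228
  (β,3): 0.01·log₂(0.1318) = -0.0292
Sum = 0.153 bits.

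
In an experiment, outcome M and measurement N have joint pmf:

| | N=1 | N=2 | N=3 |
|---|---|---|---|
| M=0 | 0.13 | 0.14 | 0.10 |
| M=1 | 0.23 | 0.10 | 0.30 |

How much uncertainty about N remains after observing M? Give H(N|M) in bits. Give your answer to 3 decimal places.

Chain rule: H(N|M) = H(M,N) − H(M).
Marginals: p(M) = (0.3700, 0.6300), p(N) = (0.3600, 0.2400, 0.4000).
H(M,N) = 2.4529 bits; H(M) = 0.9507 bits.
H(N|M) = 2.4529 − 0.9507 = 1.502 bits.

1.502 bits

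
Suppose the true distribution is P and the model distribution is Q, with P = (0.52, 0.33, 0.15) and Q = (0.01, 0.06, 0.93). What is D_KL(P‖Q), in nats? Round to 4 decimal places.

D(P‖Q) = Σ p·ln(p/q).
  0.52·ln(0.52/0.01) = 2.05465
  0.33·ln(0.33/0.06) = 0.56257
  0.15·ln(0.15/0.93) = -0.27368
D(P‖Q) = 2.3435 nats.

2.3435 nats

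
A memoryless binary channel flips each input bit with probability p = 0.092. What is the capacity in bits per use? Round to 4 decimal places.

0.5569 bits

Binary symmetric channel: C = 1 − h₂(ε) where h₂ is the binary entropy function.
h₂(0.092) = −0.092·log₂0.092 − 0.908·log₂0.908 = 0.4431.
C = 1 − 0.4431 = 0.5569 bits per channel use.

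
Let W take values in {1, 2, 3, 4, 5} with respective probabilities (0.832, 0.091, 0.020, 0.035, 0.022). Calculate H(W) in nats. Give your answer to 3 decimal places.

H(W) = −Σ p·ln p.
  −(0.832)·ln(0.832) = 0.1530
  −(0.091)·ln(0.091) = 0.2181
  −(0.020)·ln(0.020) = 0.0782
  −(0.035)·ln(0.035) = 0.1173
  −(0.022)·ln(0.022) = 0.0840
Sum: 0.1530 + 0.2181 + 0.0782 + 0.1173 + 0.0840 = 0.651 nats.

0.651 nats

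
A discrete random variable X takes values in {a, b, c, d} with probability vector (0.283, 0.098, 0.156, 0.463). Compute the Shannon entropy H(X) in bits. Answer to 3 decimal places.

H(X) = −Σ p·log₂ p.
  −(0.283)·log₂(0.283) = 0.5154
  −(0.098)·log₂(0.098) = 0.3284
  −(0.156)·log₂(0.156) = 0.4181
  −(0.463)·log₂(0.463) = 0.5144
Sum: 0.5154 + 0.3284 + 0.4181 + 0.5144 = 1.776 bits.

1.776 bits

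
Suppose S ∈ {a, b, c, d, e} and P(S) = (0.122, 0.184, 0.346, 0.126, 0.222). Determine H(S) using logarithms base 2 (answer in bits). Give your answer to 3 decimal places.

2.208 bits

H(S) = −Σ p·log₂ p.
  −(0.122)·log₂(0.122) = 0.3703
  −(0.184)·log₂(0.184) = 0.4494
  −(0.346)·log₂(0.346) = 0.5298
  −(0.126)·log₂(0.126) = 0.3766
  −(0.222)·log₂(0.222) = 0.4820
Sum: 0.3703 + 0.4494 + 0.5298 + 0.3766 + 0.4820 = 2.208 bits.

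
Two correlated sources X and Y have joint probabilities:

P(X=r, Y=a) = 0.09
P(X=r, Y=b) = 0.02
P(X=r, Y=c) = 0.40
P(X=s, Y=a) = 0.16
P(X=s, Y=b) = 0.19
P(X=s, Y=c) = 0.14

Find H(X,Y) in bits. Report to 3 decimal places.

2.230 bits

H(X,Y) = −Σ p(x,y)·log₂ p(x,y) over all 6 cells.
  cell (r,a): −0.09·log₂0.09 = 0.3127
  cell (r,b): −0.02·log₂0.02 = 0.1129
  cell (r,c): −0.40·log₂0.40 = 0.5288
  cell (s,a): −0.16·log₂0.16 = 0.4230
  cell (s,b): −0.19·log₂0.19 = 0.4552
  cell (s,c): −0.14·log₂0.14 = 0.3971
Sum = 2.230 bits.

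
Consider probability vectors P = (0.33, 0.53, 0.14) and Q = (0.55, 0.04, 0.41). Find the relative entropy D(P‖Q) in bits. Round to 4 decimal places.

D(P‖Q) = Σ p·log₂(p/q).
  0.33·log₂(0.33/0.55) = -0.24320
  0.53·log₂(0.53/0.04) = 1.97580
  0.14·log₂(0.14/0.41) = -0.21703
D(P‖Q) = 1.5156 bits.

1.5156 bits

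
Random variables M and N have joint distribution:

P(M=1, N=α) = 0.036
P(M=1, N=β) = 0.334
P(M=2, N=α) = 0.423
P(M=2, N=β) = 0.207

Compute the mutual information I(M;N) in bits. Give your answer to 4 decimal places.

Marginals: p(M) = (0.3700, 0.6300), p(N) = (0.4590, 0.5410).
I(M;N) = H(M) + H(N) − H(M,N).
H(M) = 0.9507, H(N) = 0.9951, H(M,N) = 1.6965.
I(M;N) = 0.9507 + 0.9951 − 1.6965 = 0.2493 bits.

0.2493 bits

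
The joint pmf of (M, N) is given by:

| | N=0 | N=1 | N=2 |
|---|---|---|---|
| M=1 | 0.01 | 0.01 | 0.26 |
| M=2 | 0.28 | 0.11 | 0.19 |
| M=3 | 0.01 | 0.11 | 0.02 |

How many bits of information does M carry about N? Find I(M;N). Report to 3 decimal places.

0.400 bits

Marginals: p(M) = (0.2800, 0.5800, 0.1400), p(N) = (0.3000, 0.2300, 0.4700).
I(M;N) = H(M) + H(N) − H(M,N).
H(M) = 1.3671, H(N) = 1.5207, H(M,N) = 2.4875.
I(M;N) = 1.3671 + 1.5207 − 2.4875 = 0.400 bits.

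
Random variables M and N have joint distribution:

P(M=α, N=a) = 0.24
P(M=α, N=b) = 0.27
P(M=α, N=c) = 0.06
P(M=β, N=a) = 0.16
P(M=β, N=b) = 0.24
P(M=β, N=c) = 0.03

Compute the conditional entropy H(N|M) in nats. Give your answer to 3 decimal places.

0.922 nats

Marginals: p(M) = (0.5700, 0.4300), p(N) = (0.4000, 0.5100, 0.0900).
H(N|M) = Σ p(M) · H(N|M=·).
  M=α: p=0.5700, H(N|M=α) = 0.9551
  M=β: p=0.4300, H(N|M=β) = 0.8791
Weighted sum = 0.922 nats.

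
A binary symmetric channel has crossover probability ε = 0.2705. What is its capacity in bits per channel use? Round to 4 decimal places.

0.1578 bits

Binary symmetric channel: C = 1 − h₂(ε) where h₂ is the binary entropy function.
h₂(0.2705) = −0.2705·log₂0.2705 − 0.7295·log₂0.7295 = 0.8422.
C = 1 − 0.8422 = 0.1578 bits per channel use.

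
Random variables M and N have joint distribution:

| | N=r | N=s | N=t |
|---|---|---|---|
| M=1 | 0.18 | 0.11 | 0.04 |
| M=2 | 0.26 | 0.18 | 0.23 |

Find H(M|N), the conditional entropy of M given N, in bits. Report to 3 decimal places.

Chain rule: H(M|N) = H(M,N) − H(N).
Marginals: p(M) = (0.3300, 0.6700), p(N) = (0.4400, 0.2900, 0.2700).
H(M,N) = 2.4196 bits; H(N) = 1.5491 bits.
H(M|N) = 2.4196 − 1.5491 = 0.871 bits.

0.871 bits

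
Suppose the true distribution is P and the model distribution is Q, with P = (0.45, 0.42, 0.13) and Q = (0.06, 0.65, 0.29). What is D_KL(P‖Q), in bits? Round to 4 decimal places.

D(P‖Q) = Σ p·log₂(p/q).
  0.45·log₂(0.45/0.06) = 1.30810
  0.42·log₂(0.42/0.65) = -0.26462
  0.13·log₂(0.13/0.29) = -0.15048
D(P‖Q) = 0.8930 bits.

0.8930 bits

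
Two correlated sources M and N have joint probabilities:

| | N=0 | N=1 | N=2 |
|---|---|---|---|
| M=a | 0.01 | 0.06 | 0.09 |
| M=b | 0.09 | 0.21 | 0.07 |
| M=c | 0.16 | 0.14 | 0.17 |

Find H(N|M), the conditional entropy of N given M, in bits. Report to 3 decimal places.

1.466 bits

Chain rule: H(N|M) = H(M,N) − H(M).
Marginals: p(M) = (0.1600, 0.3700, 0.4700), p(N) = (0.2600, 0.4100, 0.3300).
H(M,N) = 2.9314 bits; H(M) = 1.4657 bits.
H(N|M) = 2.9314 − 1.4657 = 1.466 bits.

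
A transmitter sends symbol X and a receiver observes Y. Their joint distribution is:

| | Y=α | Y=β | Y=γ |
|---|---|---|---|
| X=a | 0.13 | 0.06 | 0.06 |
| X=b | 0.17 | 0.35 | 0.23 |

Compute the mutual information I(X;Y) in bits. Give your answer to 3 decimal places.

Marginals: p(X) = (0.2500, 0.7500), p(Y) = (0.3000, 0.4100, 0.2900).
I(X;Y) = Σ p(x,y)·log₂[p(x,y)/(p(x)p(y))].
  (a,α): 0.13·log₂(1.7333) = 0.1032
  (a,β): 0.06·log₂(0.5854) = -0.0464
  (a,γ): 0.06·log₂(0.8276) = -0.0164
  (b,α): 0.17·log₂(0.7556) = -0.0687
  (b,β): 0.35·log₂(1.1382) = 0.0654
  (b,γ): 0.23·log₂(1.0575) = 0.0185
Sum = 0.056 bits.

0.056 bits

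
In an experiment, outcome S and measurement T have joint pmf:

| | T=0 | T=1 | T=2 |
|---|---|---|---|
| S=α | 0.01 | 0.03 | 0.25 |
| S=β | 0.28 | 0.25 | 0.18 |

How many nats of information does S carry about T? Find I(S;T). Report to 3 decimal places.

Marginals: p(S) = (0.2900, 0.7100), p(T) = (0.2900, 0.2800, 0.4300).
I(S;T) = Σ p(x,y)·ln[p(x,y)/(p(x)p(y))].
  (α,0): 0.01·ln(0.1189) = -0.0213
  (α,1): 0.03·ln(0.3695) = -0.0299
  (α,2): 0.25·ln(2.0048) = 0.1739
  (β,0): 0.28·ln(1.3599) = 0.0861
  (β,1): 0.25·ln(1.2575) = 0.0573
  (β,2): 0.18·ln(0.5896) = -0.0951
Sum = 0.171 nats.

0.171 nats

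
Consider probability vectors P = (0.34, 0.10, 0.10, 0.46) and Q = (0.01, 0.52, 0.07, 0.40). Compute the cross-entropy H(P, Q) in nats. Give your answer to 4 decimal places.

H(P,Q) = −Σ p·ln q.
  −0.34·ln(0.01) = 1.56576
  −0.10·ln(0.52) = 0.06539
  −0.10·ln(0.07) = 0.26593
  −0.46·ln(0.40) = 0.42149
H(P,Q) = 2.3186 nats.

2.3186 nats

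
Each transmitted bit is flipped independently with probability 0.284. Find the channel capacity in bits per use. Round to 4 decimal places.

Binary symmetric channel: C = 1 − h₂(ε) where h₂ is the binary entropy function.
h₂(0.284) = −0.284·log₂0.284 − 0.716·log₂0.716 = 0.8608.
C = 1 − 0.8608 = 0.1392 bits per channel use.

0.1392 bits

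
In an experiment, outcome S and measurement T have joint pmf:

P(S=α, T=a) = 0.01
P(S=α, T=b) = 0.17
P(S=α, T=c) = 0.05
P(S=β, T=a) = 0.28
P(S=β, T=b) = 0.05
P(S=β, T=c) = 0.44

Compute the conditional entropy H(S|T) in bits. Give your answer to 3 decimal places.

0.466 bits

Marginals: p(S) = (0.2300, 0.7700), p(T) = (0.2900, 0.2200, 0.4900).
H(S|T) = Σ p(T) · H(S|T=·).
  T=a: p=0.2900, H(S|T=a) = 0.2164
  T=b: p=0.2200, H(S|T=b) = 0.7732
  T=c: p=0.4900, H(S|T=c) = 0.4754
Weighted sum = 0.466 bits.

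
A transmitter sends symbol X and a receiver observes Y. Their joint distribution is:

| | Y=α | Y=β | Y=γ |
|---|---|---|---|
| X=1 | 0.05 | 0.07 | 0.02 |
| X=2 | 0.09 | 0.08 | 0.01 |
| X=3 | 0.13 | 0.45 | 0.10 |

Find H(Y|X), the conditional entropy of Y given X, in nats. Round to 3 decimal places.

0.888 nats

Chain rule: H(Y|X) = H(X,Y) − H(X).
Marginals: p(X) = (0.1400, 0.1800, 0.6800), p(Y) = (0.2700, 0.6000, 0.1300).
H(X,Y) = 1.7338 nats; H(X) = 0.8462 nats.
H(Y|X) = 1.7338 − 0.8462 = 0.888 nats.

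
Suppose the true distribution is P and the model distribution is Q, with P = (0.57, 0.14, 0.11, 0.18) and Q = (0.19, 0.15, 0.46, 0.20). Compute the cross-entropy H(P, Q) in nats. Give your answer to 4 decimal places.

1.5873 nats

H(P,Q) = −Σ p·ln q.
  −0.57·ln(0.19) = 0.94662
  −0.14·ln(0.15) = 0.26560
  −0.11·ln(0.46) = 0.08542
  −0.18·ln(0.20) = 0.28970
H(P,Q) = 1.5873 nats.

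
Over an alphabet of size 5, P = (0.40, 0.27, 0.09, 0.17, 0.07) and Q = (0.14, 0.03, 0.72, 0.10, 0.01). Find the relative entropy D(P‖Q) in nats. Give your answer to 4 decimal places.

D(P‖Q) = Σ p·ln(p/q).
  0.40·ln(0.40/0.14) = 0.41993
  0.27·ln(0.27/0.03) = 0.59325
  0.09·ln(0.09/0.72) = -0.18715
  0.17·ln(0.17/0.10) = 0.09021
  0.07·ln(0.07/0.01) = 0.13621
D(P‖Q) = 1.0525 nats.

1.0525 nats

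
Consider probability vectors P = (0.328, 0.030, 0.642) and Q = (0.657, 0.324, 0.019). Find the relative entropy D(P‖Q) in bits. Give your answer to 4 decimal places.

D(P‖Q) = Σ p·log₂(p/q).
  0.328·log₂(0.328/0.657) = -0.32872
  0.030·log₂(0.030/0.324) = -0.10299
  0.642·log₂(0.642/0.019) = 3.26040
D(P‖Q) = 2.8287 bits.

2.8287 bits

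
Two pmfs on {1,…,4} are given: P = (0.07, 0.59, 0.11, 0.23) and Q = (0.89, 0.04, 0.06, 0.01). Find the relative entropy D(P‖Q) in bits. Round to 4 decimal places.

D(P‖Q) = Σ p·log₂(p/q).
  0.07·log₂(0.07/0.89) = -0.25679
  0.59·log₂(0.59/0.04) = 2.29076
  0.11·log₂(0.11/0.06) = 0.09619
  0.23·log₂(0.23/0.01) = 1.04042
D(P‖Q) = 3.1706 bits.

3.1706 bits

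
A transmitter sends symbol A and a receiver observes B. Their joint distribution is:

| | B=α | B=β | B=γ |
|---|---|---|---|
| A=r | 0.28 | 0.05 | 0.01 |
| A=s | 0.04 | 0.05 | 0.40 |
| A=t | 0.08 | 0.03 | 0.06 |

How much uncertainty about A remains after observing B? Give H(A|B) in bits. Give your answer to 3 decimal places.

0.991 bits

Chain rule: H(A|B) = H(A,B) − H(B).
Marginals: p(A) = (0.3400, 0.4900, 0.1700), p(B) = (0.4000, 0.1300, 0.4700).
H(A,B) = 2.4142 bits; H(B) = 1.4234 bits.
H(A|B) = 2.4142 − 1.4234 = 0.991 bits.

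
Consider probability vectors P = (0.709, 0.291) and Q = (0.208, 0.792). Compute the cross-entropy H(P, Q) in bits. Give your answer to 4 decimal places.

1.7040 bits

H(P,Q) = −Σ p·log₂ q.
  −0.709·log₂(0.208) = 1.60613
  −0.291·log₂(0.792) = 0.09790
H(P,Q) = 1.7040 bits.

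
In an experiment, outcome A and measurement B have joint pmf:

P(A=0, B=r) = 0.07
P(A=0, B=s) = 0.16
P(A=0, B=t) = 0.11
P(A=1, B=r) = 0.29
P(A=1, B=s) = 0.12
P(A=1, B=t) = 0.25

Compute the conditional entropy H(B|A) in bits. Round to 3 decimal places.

Marginals: p(A) = (0.3400, 0.6600), p(B) = (0.3600, 0.2800, 0.3600).
H(B|A) = Σ p(A) · H(B|A=·).
  A=0: p=0.3400, H(B|A=0) = 1.5079
  A=1: p=0.6600, H(B|A=1) = 1.4990
Weighted sum = 1.502 bits.

1.502 bits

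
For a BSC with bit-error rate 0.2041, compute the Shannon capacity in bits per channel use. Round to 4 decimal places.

Binary symmetric channel: C = 1 − h₂(ε) where h₂ is the binary entropy function.
h₂(0.2041) = −0.2041·log₂0.2041 − 0.7959·log₂0.7959 = 0.7301.
C = 1 − 0.7301 = 0.2699 bits per channel use.

0.2699 bits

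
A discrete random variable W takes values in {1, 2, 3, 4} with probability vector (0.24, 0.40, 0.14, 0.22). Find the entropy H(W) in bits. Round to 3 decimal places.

H(W) = −Σ p·log₂ p.
  −(0.24)·log₂(0.24) = 0.4941
  −(0.40)·log₂(0.40) = 0.5288
  −(0.14)·log₂(0.14) = 0.3971
  −(0.22)·log₂(0.22) = 0.4806
Sum: 0.4941 + 0.5288 + 0.3971 + 0.4806 = 1.901 bits.

1.901 bits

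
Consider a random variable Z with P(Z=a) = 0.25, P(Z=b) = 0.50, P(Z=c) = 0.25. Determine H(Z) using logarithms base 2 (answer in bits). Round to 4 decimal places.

H(Z) = −Σ p·log₂ p.
  −(0.25)·log₂(0.25) = 0.50000
  −(0.50)·log₂(0.50) = 0.50000
  −(0.25)·log₂(0.25) = 0.50000
Sum: 0.50000 + 0.50000 + 0.50000 = 1.5000 bits.

1.5000 bits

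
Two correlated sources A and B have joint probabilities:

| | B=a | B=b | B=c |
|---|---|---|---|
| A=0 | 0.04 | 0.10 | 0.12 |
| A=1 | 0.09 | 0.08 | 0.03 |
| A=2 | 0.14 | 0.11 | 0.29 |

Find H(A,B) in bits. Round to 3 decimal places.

H(A,B) = −Σ p(x,y)·log₂ p(x,y) over all 9 cells.
  cell (0,a): −0.04·log₂0.04 = 0.1858
  cell (0,b): −0.10·log₂0.10 = 0.3322
  cell (0,c): −0.12·log₂0.12 = 0.3671
  cell (1,a): −0.09·log₂0.09 = 0.3127
  cell (1,b): −0.08·log₂0.08 = 0.2915
  cell (1,c): −0.03·log₂0.03 = 0.1518
  cell (2,a): −0.14·log₂0.14 = 0.3971
  cell (2,b): −0.11·log₂0.11 = 0.3503
  cell (2,c): −0.29·log₂0.29 = 0.5179
Sum = 2.906 bits.

2.906 bits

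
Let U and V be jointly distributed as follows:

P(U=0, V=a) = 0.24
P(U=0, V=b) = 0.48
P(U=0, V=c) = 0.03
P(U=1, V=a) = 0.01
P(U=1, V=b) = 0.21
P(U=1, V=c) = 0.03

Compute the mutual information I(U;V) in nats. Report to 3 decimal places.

Marginals: p(U) = (0.7500, 0.2500), p(V) = (0.2500, 0.6900, 0.0600).
I(U;V) = Σ p(x,y)·ln[p(x,y)/(p(x)p(y))].
  (0,a): 0.24·ln(1.2800) = 0.0592
  (0,b): 0.48·ln(0.9275) = -0.0361
  (0,c): 0.03·ln(0.6667) = -0.0122
  (1,a): 0.01·ln(0.1600) = -0.0183
  (1,b): 0.21·ln(1.2174) = 0.0413
  (1,c): 0.03·ln(2.0000) = 0.0208
Sum = 0.055 nats.

0.055 nats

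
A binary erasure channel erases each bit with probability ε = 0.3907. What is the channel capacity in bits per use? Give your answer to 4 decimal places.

Binary erasure channel: capacity C = 1 − ε.
C = 1 − 0.3907 = 0.6093 bits per channel use.

0.6093 bits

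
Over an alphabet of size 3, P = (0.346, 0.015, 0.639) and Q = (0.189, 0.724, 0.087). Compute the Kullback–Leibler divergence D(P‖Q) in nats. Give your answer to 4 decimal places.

1.4252 nats

D(P‖Q) = Σ p·ln(p/q).
  0.346·ln(0.346/0.189) = 0.20922
  0.015·ln(0.015/0.724) = -0.05815
  0.639·ln(0.639/0.087) = 1.27416
D(P‖Q) = 1.4252 nats.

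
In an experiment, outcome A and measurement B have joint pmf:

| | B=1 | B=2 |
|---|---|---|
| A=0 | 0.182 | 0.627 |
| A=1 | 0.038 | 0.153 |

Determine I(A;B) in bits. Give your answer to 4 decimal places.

Marginals: p(A) = (0.8090, 0.1910), p(B) = (0.2200, 0.7800).
I(A;B) = Σ p(x,y)·log₂[p(x,y)/(p(x)p(y))].
  (0,1): 0.182·log₂(1.0226) = 0.00586
  (0,2): 0.627·log₂(0.9936) = -0.00578
  (1,1): 0.038·log₂(0.9043) = -0.00551
  (1,2): 0.153·log₂(1.0270) = 0.00588
Sum = 0.0004 bits.

0.0004 bits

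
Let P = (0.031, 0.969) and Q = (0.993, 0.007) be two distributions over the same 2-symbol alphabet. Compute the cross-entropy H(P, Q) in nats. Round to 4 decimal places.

4.8082 nats

H(P,Q) = −Σ p·ln q.
  −0.031·ln(0.993) = 0.00022
  −0.969·ln(0.007) = 4.80803
H(P,Q) = 4.8082 nats.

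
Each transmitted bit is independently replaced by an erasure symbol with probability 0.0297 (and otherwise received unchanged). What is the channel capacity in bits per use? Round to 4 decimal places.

0.9703 bits

Binary erasure channel: capacity C = 1 − ε.
C = 1 − 0.0297 = 0.9703 bits per channel use.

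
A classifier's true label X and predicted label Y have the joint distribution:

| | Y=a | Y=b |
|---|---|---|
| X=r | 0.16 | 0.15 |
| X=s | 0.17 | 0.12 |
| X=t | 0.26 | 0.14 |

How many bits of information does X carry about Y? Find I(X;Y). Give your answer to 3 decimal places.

0.009 bits

Marginals: p(X) = (0.3100, 0.2900, 0.4000), p(Y) = (0.5900, 0.4100).
I(X;Y) = H(X) + H(Y) − H(X,Y).
H(X) = 1.5705, H(Y) = 0.9765, H(X,Y) = 2.5376.
I(X;Y) = 1.5705 + 0.9765 − 2.5376 = 0.009 bits.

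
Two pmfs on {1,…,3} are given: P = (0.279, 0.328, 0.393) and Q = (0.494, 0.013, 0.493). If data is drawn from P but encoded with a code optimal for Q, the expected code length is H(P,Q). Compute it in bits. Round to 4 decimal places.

H(P,Q) = −Σ p·log₂ q.
  −0.279·log₂(0.494) = 0.28386
  −0.328·log₂(0.013) = 2.05503
  −0.393·log₂(0.493) = 0.40099
H(P,Q) = 2.7399 bits.

2.7399 bits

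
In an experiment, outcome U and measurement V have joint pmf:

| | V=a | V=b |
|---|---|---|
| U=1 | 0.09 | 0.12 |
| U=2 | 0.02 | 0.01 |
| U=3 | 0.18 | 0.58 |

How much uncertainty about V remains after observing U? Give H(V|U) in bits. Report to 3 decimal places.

Chain rule: H(V|U) = H(U,V) − H(U).
Marginals: p(U) = (0.2100, 0.0300, 0.7600), p(V) = (0.2900, 0.7100).
H(U,V) = 1.7602 bits; H(U) = 0.9255 bits.
H(V|U) = 1.7602 − 0.9255 = 0.835 bits.

0.835 bits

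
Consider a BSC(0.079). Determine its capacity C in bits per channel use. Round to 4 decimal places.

Binary symmetric channel: C = 1 − h₂(ε) where h₂ is the binary entropy function.
h₂(0.079) = −0.079·log₂0.079 − 0.921·log₂0.921 = 0.3986.
C = 1 − 0.3986 = 0.6014 bits per channel use.

0.6014 bits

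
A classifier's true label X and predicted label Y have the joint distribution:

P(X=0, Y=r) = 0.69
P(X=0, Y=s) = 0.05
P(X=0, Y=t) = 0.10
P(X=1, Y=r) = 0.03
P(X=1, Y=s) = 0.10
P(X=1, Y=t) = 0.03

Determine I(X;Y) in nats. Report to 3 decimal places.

0.149 nats

Marginals: p(X) = (0.8400, 0.1600), p(Y) = (0.7200, 0.1500, 0.1300).
I(X;Y) = H(X) + H(Y) − H(X,Y).
H(X) = 0.4397, H(Y) = 0.7863, H(X,Y) = 1.0767.
I(X;Y) = 0.4397 + 0.7863 − 1.0767 = 0.149 nats.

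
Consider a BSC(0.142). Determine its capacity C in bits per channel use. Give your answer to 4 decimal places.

0.4105 bits

Binary symmetric channel: C = 1 − h₂(ε) where h₂ is the binary entropy function.
h₂(0.142) = −0.142·log₂0.142 − 0.858·log₂0.858 = 0.5895.
C = 1 − 0.5895 = 0.4105 bits per channel use.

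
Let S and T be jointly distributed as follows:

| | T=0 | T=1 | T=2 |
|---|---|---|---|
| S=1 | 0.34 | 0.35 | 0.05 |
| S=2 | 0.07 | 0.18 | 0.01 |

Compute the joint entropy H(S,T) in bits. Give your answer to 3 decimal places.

H(S,T) = −Σ p(x,y)·log₂ p(x,y) over all 6 cells.
  cell (1,0): −0.34·log₂0.34 = 0.5292
  cell (1,1): −0.35·log₂0.35 = 0.5301
  cell (1,2): −0.05·log₂0.05 = 0.2161
  cell (2,0): −0.07·log₂0.07 = 0.2686
  cell (2,1): −0.18·log₂0.18 = 0.4453
  cell (2,2): −0.01·log₂0.01 = 0.0664
Sum = 2.056 bits.

2.056 bits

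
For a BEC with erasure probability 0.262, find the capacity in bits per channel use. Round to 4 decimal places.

Binary erasure channel: capacity C = 1 − ε.
C = 1 − 0.262 = 0.7380 bits per channel use.

0.7380 bits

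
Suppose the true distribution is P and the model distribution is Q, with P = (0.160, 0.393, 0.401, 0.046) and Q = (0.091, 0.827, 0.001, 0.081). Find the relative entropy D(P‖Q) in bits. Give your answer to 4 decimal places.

D(P‖Q) = Σ p·log₂(p/q).
  0.160·log₂(0.160/0.091) = 0.13026
  0.393·log₂(0.393/0.827) = -0.42183
  0.401·log₂(0.401/0.001) = 3.46763
  0.046·log₂(0.046/0.081) = -0.03755
D(P‖Q) = 3.1385 bits.

3.1385 bits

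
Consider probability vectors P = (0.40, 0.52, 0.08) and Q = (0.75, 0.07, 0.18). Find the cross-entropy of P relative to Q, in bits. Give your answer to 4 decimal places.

2.3589 bits

H(P,Q) = −Σ p·log₂ q.
  −0.40·log₂(0.75) = 0.16601
  −0.52·log₂(0.07) = 1.99498
  −0.08·log₂(0.18) = 0.19791
H(P,Q) = 2.3589 bits.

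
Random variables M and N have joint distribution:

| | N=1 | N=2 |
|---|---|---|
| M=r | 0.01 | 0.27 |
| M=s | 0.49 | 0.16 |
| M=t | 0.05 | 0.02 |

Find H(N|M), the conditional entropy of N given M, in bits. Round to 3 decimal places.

Chain rule: H(N|M) = H(M,N) − H(M).
Marginals: p(M) = (0.2800, 0.6500, 0.0700), p(N) = (0.5500, 0.4500).
H(M,N) = 1.8327 bits; H(M) = 1.1867 bits.
H(N|M) = 1.8327 − 1.1867 = 0.646 bits.

0.646 bits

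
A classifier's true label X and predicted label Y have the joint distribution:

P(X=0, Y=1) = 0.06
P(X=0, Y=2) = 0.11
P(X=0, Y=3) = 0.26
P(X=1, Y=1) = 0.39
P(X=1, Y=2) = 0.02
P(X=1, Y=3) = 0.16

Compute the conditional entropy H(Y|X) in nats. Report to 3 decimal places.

0.817 nats

Marginals: p(X) = (0.4300, 0.5700), p(Y) = (0.4500, 0.1300, 0.4200).
H(Y|X) = Σ p(X) · H(Y|X=·).
  X=0: p=0.4300, H(Y|X=0) = 0.9278
  X=1: p=0.5700, H(Y|X=1) = 0.7338
Weighted sum = 0.817 nats.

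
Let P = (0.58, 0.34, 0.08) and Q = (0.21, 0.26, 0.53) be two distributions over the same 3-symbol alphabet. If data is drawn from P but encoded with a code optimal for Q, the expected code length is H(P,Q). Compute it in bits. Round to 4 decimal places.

2.0399 bits

H(P,Q) = −Σ p·log₂ q.
  −0.58·log₂(0.21) = 1.30589
  −0.34·log₂(0.26) = 0.66076
  −0.08·log₂(0.53) = 0.07327
H(P,Q) = 2.0399 bits.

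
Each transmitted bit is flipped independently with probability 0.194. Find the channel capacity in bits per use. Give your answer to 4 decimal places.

0.2902 bits

Binary symmetric channel: C = 1 − h₂(ε) where h₂ is the binary entropy function.
h₂(0.194) = −0.194·log₂0.194 − 0.806·log₂0.806 = 0.7098.
C = 1 − 0.7098 = 0.2902 bits per channel use.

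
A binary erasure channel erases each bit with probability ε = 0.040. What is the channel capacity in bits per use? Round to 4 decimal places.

0.9600 bits

Binary erasure channel: capacity C = 1 − ε.
C = 1 − 0.040 = 0.9600 bits per channel use.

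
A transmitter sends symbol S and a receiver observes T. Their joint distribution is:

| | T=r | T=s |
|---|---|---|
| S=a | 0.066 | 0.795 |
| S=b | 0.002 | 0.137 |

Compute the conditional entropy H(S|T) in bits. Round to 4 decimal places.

0.5743 bits

Chain rule: H(S|T) = H(S,T) − H(T).
Marginals: p(S) = (0.8610, 0.1390), p(T) = (0.0680, 0.9320).
H(S,T) = 0.9327 bits; H(T) = 0.3584 bits.
H(S|T) = 0.9327 − 0.3584 = 0.5743 bits.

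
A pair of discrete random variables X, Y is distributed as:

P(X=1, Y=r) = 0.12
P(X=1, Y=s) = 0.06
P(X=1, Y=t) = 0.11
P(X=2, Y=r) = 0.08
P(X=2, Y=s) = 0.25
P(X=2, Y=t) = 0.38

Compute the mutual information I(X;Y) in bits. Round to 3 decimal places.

0.078 bits

Marginals: p(X) = (0.2900, 0.7100), p(Y) = (0.2000, 0.3100, 0.4900).
I(X;Y) = H(X) + H(Y) − H(X,Y).
H(X) = 0.8687, H(Y) = 1.4925, H(X,Y) = 2.2828.
I(X;Y) = 0.8687 + 1.4925 − 2.2828 = 0.078 bits.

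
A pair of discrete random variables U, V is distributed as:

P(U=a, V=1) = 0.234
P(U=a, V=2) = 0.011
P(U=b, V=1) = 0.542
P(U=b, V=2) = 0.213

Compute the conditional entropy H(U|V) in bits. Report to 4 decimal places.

0.7486 bits

Chain rule: H(U|V) = H(U,V) − H(V).
Marginals: p(U) = (0.2450, 0.7550), p(V) = (0.7760, 0.2240).
H(U,V) = 1.5160 bits; H(V) = 0.7674 bits.
H(U|V) = 1.5160 − 0.7674 = 0.7486 bits.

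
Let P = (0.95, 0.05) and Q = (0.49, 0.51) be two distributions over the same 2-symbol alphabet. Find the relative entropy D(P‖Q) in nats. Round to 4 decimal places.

D(P‖Q) = Σ p·ln(p/q).
  0.95·ln(0.95/0.49) = 0.62895
  0.05·ln(0.05/0.51) = -0.11612
D(P‖Q) = 0.5128 nats.

0.5128 nats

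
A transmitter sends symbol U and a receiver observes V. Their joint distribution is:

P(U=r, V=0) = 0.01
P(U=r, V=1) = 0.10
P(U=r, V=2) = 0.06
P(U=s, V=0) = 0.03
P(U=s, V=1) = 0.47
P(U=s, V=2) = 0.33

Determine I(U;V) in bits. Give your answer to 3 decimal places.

0.002 bits

Marginals: p(U) = (0.1700, 0.8300), p(V) = (0.0400, 0.5700, 0.3900).
I(U;V) = Σ p(x,y)·log₂[p(x,y)/(p(x)p(y))].
  (r,0): 0.01·log₂(1.4706) = 0.0056
  (r,1): 0.10·log₂(1.0320) = 0.0045
  (r,2): 0.06·log₂(0.9050) = -0.0086
  (s,0): 0.03·log₂(0.9036) = -0.0044
  (s,1): 0.47·log₂(0.9934) = -0.0045
  (s,2): 0.33·log₂(1.0195) = 0.0092
Sum = 0.002 bits.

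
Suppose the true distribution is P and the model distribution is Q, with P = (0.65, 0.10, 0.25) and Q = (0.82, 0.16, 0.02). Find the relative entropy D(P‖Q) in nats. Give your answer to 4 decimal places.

D(P‖Q) = Σ p·ln(p/q).
  0.65·ln(0.65/0.82) = -0.15102
  0.10·ln(0.10/0.16) = -0.04700
  0.25·ln(0.25/0.02) = 0.63143
D(P‖Q) = 0.4334 nats.

0.4334 nats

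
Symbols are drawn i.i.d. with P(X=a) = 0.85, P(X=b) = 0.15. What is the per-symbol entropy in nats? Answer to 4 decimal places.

0.4227 nats

H(X) = −Σ p·ln p.
  −(0.85)·ln(0.85) = 0.13814
  −(0.15)·ln(0.15) = 0.28457
Sum: 0.13814 + 0.28457 = 0.4227 nats.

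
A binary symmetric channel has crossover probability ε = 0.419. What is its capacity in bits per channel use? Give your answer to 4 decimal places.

Binary symmetric channel: C = 1 − h₂(ε) where h₂ is the binary entropy function.
h₂(0.419) = −0.419·log₂0.419 − 0.581·log₂0.581 = 0.9810.
C = 1 − 0.9810 = 0.0190 bits per channel use.

0.0190 bits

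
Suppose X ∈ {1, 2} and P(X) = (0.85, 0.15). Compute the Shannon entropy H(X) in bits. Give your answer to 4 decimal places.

0.6098 bits

H(X) = −Σ p·log₂ p.
  −(0.85)·log₂(0.85) = 0.19930
  −(0.15)·log₂(0.15) = 0.41054
Sum: 0.19930 + 0.41054 = 0.6098 bits.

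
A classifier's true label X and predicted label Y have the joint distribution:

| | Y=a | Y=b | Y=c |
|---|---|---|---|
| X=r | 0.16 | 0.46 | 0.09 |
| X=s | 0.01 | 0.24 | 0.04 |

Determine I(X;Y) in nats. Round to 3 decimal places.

0.034 nats

Marginals: p(X) = (0.7100, 0.2900), p(Y) = (0.1700, 0.7000, 0.1300).
I(X;Y) = H(X) + H(Y) − H(X,Y).
H(X) = 0.6022, H(Y) = 0.8161, H(X,Y) = 1.3844.
I(X;Y) = 0.6022 + 0.8161 − 1.3844 = 0.034 nats.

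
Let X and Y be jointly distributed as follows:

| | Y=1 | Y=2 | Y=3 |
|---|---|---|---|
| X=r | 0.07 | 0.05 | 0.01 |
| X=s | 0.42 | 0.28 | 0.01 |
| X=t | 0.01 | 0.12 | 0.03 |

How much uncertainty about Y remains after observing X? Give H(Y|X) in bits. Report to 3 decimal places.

1.086 bits

Marginals: p(X) = (0.1300, 0.7100, 0.1600), p(Y) = (0.5000, 0.4500, 0.0500).
H(Y|X) = Σ p(X) · H(Y|X=·).
  X=r: p=0.1300, H(Y|X=r) = 1.2957
  X=s: p=0.7100, H(Y|X=s) = 1.0641
  X=t: p=0.1600, H(Y|X=t) = 1.0141
Weighted sum = 1.086 bits.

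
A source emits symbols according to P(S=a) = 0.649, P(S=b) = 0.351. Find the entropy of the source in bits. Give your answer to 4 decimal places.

0.9350 bits

H(S) = −Σ p·log₂ p.
  −(0.649)·log₂(0.649) = 0.40479
  −(0.351)·log₂(0.351) = 0.53017
Sum: 0.40479 + 0.53017 = 0.9350 bits.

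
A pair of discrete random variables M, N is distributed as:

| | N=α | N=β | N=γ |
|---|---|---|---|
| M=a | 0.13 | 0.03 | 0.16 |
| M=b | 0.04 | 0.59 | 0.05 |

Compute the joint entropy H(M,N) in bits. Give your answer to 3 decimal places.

1.808 bits

H(M,N) = −Σ p(x,y)·log₂ p(x,y) over all 6 cells.
  cell (a,α): −0.13·log₂0.13 = 0.3826
  cell (a,β): −0.03·log₂0.03 = 0.1518
  cell (a,γ): −0.16·log₂0.16 = 0.4230
  cell (b,α): −0.04·log₂0.04 = 0.1858
  cell (b,β): −0.59·log₂0.59 = 0.4491
  cell (b,γ): −0.05·log₂0.05 = 0.2161
Sum = 1.808 bits.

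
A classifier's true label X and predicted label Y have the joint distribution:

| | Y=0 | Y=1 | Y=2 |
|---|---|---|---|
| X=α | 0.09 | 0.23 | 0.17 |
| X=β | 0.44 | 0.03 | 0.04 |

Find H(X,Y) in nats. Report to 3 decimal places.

1.451 nats

H(X,Y) = −Σ p(x,y)·ln p(x,y) over all 6 cells.
  cell (α,0): −0.09·ln0.09 = 0.2167
  cell (α,1): −0.23·ln0.23 = 0.3380
  cell (α,2): −0.17·ln0.17 = 0.3012
  cell (β,0): −0.44·ln0.44 = 0.3612
  cell (β,1): −0.03·ln0.03 = 0.1052
  cell (β,2): −0.04·ln0.04 = 0.1288
Sum = 1.451 nats.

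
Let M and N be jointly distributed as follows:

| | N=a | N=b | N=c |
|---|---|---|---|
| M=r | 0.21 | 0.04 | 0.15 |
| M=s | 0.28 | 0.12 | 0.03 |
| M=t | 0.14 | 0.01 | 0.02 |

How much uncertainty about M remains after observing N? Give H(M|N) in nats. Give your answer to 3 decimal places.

Marginals: p(M) = (0.4000, 0.4300, 0.1700), p(N) = (0.6300, 0.1700, 0.2000).
H(M|N) = Σ p(N) · H(M|N=·).
  N=a: p=0.6300, H(M|N=a) = 1.0609
  N=b: p=0.1700, H(M|N=b) = 0.7530
  N=c: p=0.2000, H(M|N=c) = 0.7306
Weighted sum = 0.942 nats.

0.942 nats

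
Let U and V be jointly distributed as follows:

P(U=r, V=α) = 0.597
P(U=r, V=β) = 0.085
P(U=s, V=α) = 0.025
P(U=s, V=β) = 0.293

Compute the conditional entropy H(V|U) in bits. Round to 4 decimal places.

0.4963 bits

Marginals: p(U) = (0.6820, 0.3180), p(V) = (0.6220, 0.3780).
H(V|U) = Σ p(U) · H(V|U=·).
  U=r: p=0.6820, H(V|U=r) = 0.5425
  U=s: p=0.3180, H(V|U=s) = 0.3973
Weighted sum = 0.4963 bits.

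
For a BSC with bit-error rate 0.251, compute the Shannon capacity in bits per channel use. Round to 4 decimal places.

Binary symmetric channel: C = 1 − h₂(ε) where h₂ is the binary entropy function.
h₂(0.251) = −0.251·log₂0.251 − 0.749·log₂0.749 = 0.8129.
C = 1 − 0.8129 = 0.1871 bits per channel use.

0.1871 bits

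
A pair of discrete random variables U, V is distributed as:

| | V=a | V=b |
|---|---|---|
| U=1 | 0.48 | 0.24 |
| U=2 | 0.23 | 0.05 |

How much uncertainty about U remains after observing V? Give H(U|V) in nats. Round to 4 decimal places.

Marginals: p(U) = (0.7200, 0.2800), p(V) = (0.7100, 0.2900).
H(U|V) = Σ p(V) · H(U|V=·).
  V=a: p=0.7100, H(U|V=a) = 0.6298
  V=b: p=0.2900, H(U|V=b) = 0.4597
Weighted sum = 0.5805 nats.

0.5805 nats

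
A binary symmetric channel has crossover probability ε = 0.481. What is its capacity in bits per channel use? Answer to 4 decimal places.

0.0010 bits

Binary symmetric channel: C = 1 − h₂(ε) where h₂ is the binary entropy function.
h₂(0.481) = −0.481·log₂0.481 − 0.519·log₂0.519 = 0.9990.
C = 1 − 0.9990 = 0.0010 bits per channel use.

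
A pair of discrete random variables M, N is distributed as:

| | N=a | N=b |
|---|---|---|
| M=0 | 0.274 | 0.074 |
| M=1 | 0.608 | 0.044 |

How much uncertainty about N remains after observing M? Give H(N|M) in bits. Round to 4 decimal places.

Marginals: p(M) = (0.3480, 0.6520), p(N) = (0.8820, 0.1180).
H(N|M) = Σ p(M) · H(N|M=·).
  M=0: p=0.3480, H(N|M=0) = 0.7465
  M=1: p=0.6520, H(N|M=1) = 0.3565
Weighted sum = 0.4922 bits.

0.4922 bits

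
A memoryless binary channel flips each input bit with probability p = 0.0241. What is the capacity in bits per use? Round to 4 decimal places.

0.8361 bits

Binary symmetric channel: C = 1 − h₂(ε) where h₂ is the binary entropy function.
h₂(0.0241) = −0.0241·log₂0.0241 − 0.9759·log₂0.9759 = 0.1639.
C = 1 − 0.1639 = 0.8361 bits per channel use.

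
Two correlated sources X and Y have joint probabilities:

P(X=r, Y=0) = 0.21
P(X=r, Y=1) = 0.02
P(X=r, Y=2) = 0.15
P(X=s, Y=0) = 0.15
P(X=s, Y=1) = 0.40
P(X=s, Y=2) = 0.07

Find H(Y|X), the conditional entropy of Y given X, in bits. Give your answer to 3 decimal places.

1.246 bits

Chain rule: H(Y|X) = H(X,Y) − H(X).
Marginals: p(X) = (0.3800, 0.6200), p(Y) = (0.3600, 0.4200, 0.2200).
H(X,Y) = 2.2041 bits; H(X) = 0.9580 bits.
H(Y|X) = 2.2041 − 0.9580 = 1.246 bits.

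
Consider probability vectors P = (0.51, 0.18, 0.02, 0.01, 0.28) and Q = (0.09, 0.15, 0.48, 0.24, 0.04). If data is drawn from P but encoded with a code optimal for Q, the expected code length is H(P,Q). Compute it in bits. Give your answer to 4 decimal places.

H(P,Q) = −Σ p·log₂ q.
  −0.51·log₂(0.09) = 1.77170
  −0.18·log₂(0.15) = 0.49265
  −0.02·log₂(0.48) = 0.02118
  −0.01·log₂(0.24) = 0.02059
  −0.28·log₂(0.04) = 1.30028
H(P,Q) = 3.6064 bits.

3.6064 bits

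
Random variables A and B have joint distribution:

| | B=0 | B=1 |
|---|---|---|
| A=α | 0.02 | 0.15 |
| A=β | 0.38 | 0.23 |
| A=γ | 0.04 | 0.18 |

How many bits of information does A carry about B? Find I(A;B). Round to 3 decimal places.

0.167 bits

Marginals: p(A) = (0.1700, 0.6100, 0.2200), p(B) = (0.4400, 0.5600).
I(A;B) = Σ p(x,y)·log₂[p(x,y)/(p(x)p(y))].
  (α,0): 0.02·log₂(0.2674) = -0.0381
  (α,1): 0.15·log₂(1.5756) = 0.0984
  (β,0): 0.38·log₂(1.4158) = 0.1906
  (β,1): 0.23·log₂(0.6733) = -0.1313
  (γ,0): 0.04·log₂(0.4132) = -0.0510
  (γ,1): 0.18·log₂(1.4610) = 0.0985
Sum = 0.167 bits.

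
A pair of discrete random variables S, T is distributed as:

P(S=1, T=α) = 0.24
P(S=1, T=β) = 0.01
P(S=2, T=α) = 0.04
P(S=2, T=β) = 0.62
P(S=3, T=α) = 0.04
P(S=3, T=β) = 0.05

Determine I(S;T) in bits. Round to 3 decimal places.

Marginals: p(S) = (0.2500, 0.6600, 0.0900), p(T) = (0.3200, 0.6800).
I(S;T) = Σ p(x,y)·log₂[p(x,y)/(p(x)p(y))].
  (1,α): 0.24·log₂(3.0000) = 0.3804
  (1,β): 0.01·log₂(0.0588) = -0.0409
  (2,α): 0.04·log₂(0.1894) = -0.0960
  (2,β): 0.62·log₂(1.3815) = 0.2890
  (3,α): 0.04·log₂(1.3889) = 0.0190
  (3,β): 0.05·log₂(0.8170) = -0.0146
Sum = 0.537 bits.

0.537 bits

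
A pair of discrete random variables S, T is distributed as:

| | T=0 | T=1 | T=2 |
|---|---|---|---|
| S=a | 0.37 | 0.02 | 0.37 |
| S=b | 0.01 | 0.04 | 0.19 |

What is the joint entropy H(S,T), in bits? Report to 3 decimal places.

H(S,T) = −Σ p(x,y)·log₂ p(x,y) over all 6 cells.
  cell (a,0): −0.37·log₂0.37 = 0.5307
  cell (a,1): −0.02·log₂0.02 = 0.1129
  cell (a,2): −0.37·log₂0.37 = 0.5307
  cell (b,0): −0.01·log₂0.01 = 0.0664
  cell (b,1): −0.04·log₂0.04 = 0.1858
  cell (b,2): −0.19·log₂0.19 = 0.4552
Sum = 1.882 bits.

1.882 bits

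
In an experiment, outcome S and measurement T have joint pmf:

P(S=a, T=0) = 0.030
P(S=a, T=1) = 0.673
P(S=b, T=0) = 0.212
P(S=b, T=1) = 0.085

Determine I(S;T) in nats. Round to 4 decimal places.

Marginals: p(S) = (0.7030, 0.2970), p(T) = (0.2420, 0.7580).
I(S;T) = Σ p(x,y)·ln[p(x,y)/(p(x)p(y))].
  (a,0): 0.030·ln(0.1763) = -0.05206
  (a,1): 0.673·ln(1.2630) = 0.15712
  (b,0): 0.212·ln(2.9496) = 0.22931
  (b,1): 0.085·ln(0.3776) = -0.08279
Sum = 0.2516 nats.

0.2516 nats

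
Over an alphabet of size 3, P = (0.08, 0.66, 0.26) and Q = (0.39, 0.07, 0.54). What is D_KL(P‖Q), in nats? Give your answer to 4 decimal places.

1.1641 nats

D(P‖Q) = Σ p·ln(p/q).
  0.08·ln(0.08/0.39) = -0.12673
  0.66·ln(0.66/0.07) = 1.48087
  0.26·ln(0.26/0.54) = -0.19003
D(P‖Q) = 1.1641 nats.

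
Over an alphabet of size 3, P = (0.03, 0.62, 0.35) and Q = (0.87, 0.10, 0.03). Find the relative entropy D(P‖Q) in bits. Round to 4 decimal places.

D(P‖Q) = Σ p·log₂(p/q).
  0.03·log₂(0.03/0.87) = -0.14574
  0.62·log₂(0.62/0.10) = 1.63201
  0.35·log₂(0.35/0.03) = 1.24051
D(P‖Q) = 2.7268 bits.

2.7268 bits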